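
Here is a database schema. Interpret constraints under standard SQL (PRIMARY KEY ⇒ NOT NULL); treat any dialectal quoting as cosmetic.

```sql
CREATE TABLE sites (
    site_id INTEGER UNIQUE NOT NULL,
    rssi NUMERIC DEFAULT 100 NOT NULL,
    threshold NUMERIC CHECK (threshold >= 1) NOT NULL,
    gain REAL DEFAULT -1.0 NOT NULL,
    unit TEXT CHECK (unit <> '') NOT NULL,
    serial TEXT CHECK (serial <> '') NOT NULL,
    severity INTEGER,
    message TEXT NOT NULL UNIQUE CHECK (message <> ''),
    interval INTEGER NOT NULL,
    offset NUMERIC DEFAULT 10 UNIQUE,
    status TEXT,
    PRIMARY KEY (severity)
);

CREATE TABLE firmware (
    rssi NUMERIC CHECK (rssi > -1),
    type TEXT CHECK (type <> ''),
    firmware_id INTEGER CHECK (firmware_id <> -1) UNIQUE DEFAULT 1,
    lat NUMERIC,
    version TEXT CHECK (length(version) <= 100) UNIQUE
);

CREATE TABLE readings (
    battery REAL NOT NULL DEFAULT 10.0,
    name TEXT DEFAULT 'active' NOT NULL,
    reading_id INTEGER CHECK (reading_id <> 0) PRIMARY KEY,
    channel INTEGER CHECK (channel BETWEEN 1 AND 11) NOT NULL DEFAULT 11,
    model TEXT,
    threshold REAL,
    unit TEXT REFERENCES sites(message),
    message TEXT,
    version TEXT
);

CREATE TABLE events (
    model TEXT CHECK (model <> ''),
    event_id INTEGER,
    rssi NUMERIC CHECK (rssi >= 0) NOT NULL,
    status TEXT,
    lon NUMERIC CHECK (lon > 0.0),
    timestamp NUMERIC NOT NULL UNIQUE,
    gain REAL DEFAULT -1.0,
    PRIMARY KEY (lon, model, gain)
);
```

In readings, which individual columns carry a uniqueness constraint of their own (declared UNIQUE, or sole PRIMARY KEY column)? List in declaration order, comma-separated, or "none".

- battery: no UNIQUE or single-column PK constraint.
- name: no UNIQUE or single-column PK constraint.
- reading_id: single-column PRIMARY KEY → unique.
- channel: no UNIQUE or single-column PK constraint.
- model: no UNIQUE or single-column PK constraint.
- threshold: no UNIQUE or single-column PK constraint.
- unit: no UNIQUE or single-column PK constraint.
- message: no UNIQUE or single-column PK constraint.
- version: no UNIQUE or single-column PK constraint.

reading_id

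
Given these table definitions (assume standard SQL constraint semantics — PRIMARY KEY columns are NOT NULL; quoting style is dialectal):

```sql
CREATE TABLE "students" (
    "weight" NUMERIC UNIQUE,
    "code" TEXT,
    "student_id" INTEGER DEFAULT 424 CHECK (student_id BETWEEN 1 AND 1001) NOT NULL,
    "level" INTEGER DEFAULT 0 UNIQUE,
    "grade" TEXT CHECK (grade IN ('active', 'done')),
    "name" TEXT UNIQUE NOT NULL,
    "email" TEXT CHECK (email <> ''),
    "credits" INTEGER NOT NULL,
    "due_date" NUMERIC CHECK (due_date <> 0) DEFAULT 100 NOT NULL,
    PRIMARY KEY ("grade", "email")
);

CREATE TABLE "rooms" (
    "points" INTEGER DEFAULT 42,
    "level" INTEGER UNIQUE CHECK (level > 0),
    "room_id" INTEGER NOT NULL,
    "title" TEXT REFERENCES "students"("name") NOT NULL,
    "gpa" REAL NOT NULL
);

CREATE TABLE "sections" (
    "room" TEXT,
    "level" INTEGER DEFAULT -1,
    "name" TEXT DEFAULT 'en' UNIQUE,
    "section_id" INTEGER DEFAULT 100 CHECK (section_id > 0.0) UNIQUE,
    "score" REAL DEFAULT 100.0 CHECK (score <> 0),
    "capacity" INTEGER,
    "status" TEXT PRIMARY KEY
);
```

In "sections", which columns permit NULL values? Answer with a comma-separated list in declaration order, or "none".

- room: no NOT NULL constraint applies → nullable.
- level: DEFAULT only fills an omitted column; an explicit NULL is still allowed → nullable.
- name: UNIQUE does not imply NOT NULL → nullable.
- section_id: CHECK does not forbid NULL (a CHECK constraint passes when its expression is NULL) → nullable.
- score: CHECK does not forbid NULL (a CHECK constraint passes when its expression is NULL) → nullable.
- capacity: no NOT NULL constraint applies → nullable.
- status: part of the PRIMARY KEY, which implies NOT NULL → not nullable.

room, level, name, section_id, score, capacity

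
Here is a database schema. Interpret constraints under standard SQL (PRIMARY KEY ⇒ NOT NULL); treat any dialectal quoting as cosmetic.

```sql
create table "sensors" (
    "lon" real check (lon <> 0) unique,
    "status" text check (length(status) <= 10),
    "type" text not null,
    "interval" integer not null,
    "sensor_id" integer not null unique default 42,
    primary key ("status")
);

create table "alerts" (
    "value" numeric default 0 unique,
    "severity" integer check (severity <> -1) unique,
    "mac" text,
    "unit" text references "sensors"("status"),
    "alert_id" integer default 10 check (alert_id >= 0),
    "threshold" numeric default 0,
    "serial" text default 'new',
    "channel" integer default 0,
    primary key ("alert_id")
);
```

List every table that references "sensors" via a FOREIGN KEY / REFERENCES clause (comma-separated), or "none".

alerts

- alerts.unit references sensors(status).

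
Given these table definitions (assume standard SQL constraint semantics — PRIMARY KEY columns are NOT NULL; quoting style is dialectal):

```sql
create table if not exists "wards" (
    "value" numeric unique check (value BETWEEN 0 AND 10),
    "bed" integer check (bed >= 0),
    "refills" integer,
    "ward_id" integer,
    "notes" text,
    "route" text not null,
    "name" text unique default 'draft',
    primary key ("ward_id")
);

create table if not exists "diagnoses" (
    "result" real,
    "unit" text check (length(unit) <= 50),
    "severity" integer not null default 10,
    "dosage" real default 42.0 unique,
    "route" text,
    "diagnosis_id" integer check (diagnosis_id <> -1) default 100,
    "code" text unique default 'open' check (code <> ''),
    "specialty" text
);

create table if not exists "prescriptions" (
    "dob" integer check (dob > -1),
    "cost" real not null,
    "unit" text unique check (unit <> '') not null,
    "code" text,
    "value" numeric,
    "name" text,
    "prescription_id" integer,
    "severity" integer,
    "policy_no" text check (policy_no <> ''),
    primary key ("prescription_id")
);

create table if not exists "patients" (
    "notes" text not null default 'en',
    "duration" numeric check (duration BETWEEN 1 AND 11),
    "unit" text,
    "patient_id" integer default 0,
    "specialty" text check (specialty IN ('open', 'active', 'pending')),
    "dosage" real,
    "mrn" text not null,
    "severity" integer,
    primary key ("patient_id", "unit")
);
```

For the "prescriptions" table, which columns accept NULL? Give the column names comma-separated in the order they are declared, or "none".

- dob: CHECK does not forbid NULL (a CHECK constraint passes when its expression is NULL) → nullable.
- cost: declared NOT NULL → not nullable.
- unit: declared NOT NULL → not nullable.
- code: no NOT NULL constraint applies → nullable.
- value: no NOT NULL constraint applies → nullable.
- name: no NOT NULL constraint applies → nullable.
- prescription_id: part of the PRIMARY KEY, which implies NOT NULL → not nullable.
- severity: no NOT NULL constraint applies → nullable.
- policy_no: CHECK does not forbid NULL (a CHECK constraint passes when its expression is NULL) → nullable.

dob, code, value, name, severity, policy_no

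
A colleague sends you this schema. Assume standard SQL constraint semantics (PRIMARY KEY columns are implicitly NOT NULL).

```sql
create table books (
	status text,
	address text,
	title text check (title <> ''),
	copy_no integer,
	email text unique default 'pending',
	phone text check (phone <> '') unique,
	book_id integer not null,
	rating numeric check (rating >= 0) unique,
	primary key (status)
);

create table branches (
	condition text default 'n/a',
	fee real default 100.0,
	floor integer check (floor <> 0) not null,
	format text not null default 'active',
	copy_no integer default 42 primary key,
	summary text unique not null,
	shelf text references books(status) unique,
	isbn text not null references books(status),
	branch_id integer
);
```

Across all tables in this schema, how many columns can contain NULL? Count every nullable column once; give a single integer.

books: 6 nullable (address, title, copy_no, email, phone, rating — PK (status) and explicit NOT NULL columns excluded).
branches: 4 nullable (condition, fee, shelf, branch_id — PK (copy_no) and explicit NOT NULL columns excluded).
Total: 6 + 4 = 10.

10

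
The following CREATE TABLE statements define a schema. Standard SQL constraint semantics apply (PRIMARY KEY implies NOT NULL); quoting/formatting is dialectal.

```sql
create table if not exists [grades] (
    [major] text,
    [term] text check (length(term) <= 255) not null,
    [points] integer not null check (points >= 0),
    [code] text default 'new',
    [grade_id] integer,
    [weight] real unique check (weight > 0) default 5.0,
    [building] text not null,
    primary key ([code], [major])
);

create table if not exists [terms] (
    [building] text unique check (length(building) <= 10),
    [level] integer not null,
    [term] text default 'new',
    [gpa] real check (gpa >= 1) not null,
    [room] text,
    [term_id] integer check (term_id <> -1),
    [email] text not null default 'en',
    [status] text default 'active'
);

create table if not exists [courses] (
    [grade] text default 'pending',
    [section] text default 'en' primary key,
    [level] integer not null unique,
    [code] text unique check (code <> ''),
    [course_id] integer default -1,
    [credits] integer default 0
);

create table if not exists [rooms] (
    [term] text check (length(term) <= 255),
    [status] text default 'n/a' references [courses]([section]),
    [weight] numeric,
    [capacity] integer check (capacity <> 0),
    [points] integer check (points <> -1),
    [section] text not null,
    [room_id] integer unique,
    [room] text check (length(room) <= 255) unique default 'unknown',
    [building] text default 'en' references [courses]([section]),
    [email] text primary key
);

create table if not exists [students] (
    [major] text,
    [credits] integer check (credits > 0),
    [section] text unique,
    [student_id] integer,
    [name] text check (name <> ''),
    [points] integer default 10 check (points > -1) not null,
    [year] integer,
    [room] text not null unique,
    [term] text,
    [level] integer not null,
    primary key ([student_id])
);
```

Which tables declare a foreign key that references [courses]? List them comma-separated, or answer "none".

- rooms.status references courses(section).
- rooms.building references courses(section).

rooms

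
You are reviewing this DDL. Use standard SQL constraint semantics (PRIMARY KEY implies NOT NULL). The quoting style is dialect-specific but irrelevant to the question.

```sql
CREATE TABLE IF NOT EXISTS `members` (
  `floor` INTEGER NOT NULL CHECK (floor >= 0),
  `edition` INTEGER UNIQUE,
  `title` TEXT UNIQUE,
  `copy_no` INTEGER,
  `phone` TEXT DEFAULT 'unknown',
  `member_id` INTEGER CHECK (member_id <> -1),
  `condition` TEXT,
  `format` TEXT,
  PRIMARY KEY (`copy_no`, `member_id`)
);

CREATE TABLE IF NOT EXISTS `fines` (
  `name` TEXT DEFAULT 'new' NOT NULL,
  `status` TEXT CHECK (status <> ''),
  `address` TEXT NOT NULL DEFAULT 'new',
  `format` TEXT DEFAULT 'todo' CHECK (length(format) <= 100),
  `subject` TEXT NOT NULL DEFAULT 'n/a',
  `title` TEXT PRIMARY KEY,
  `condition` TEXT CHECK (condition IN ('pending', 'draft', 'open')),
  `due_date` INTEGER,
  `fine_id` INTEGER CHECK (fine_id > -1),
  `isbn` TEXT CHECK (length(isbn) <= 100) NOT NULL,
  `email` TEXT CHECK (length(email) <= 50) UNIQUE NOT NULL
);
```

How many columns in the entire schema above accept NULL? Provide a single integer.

members: 5 nullable (edition, title, phone, condition, format — PK (copy_no, member_id) and explicit NOT NULL columns excluded).
fines: 5 nullable (status, format, condition, due_date, fine_id — PK (title) and explicit NOT NULL columns excluded).
Total: 5 + 5 = 10.

10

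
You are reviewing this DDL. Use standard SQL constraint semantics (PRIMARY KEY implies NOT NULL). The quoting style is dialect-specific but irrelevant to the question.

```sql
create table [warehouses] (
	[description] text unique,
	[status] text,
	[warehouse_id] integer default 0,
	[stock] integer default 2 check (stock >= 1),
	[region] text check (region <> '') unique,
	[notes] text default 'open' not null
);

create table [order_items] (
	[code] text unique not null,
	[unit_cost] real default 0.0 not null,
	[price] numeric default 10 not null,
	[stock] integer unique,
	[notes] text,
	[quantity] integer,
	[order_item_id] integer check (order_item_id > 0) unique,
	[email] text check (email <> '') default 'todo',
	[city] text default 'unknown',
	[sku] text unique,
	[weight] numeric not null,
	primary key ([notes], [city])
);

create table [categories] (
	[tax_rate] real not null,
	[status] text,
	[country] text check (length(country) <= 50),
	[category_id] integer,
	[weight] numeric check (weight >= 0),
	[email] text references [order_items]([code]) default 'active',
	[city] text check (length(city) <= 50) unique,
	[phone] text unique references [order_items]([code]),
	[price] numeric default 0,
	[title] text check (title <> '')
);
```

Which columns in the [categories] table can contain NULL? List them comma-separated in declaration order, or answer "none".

- tax_rate: declared NOT NULL → not nullable.
- status: no NOT NULL constraint applies → nullable.
- country: CHECK does not forbid NULL (a CHECK constraint passes when its expression is NULL) → nullable.
- category_id: no NOT NULL constraint applies → nullable.
- weight: CHECK does not forbid NULL (a CHECK constraint passes when its expression is NULL) → nullable.
- email: a foreign key column may be NULL unless separately constrained → nullable.
- city: CHECK does not forbid NULL (a CHECK constraint passes when its expression is NULL) → nullable.
- phone: a foreign key column may be NULL unless separately constrained → nullable.
- price: DEFAULT only fills an omitted column; an explicit NULL is still allowed → nullable.
- title: CHECK does not forbid NULL (a CHECK constraint passes when its expression is NULL) → nullable.

status, country, category_id, weight, email, city, phone, price, title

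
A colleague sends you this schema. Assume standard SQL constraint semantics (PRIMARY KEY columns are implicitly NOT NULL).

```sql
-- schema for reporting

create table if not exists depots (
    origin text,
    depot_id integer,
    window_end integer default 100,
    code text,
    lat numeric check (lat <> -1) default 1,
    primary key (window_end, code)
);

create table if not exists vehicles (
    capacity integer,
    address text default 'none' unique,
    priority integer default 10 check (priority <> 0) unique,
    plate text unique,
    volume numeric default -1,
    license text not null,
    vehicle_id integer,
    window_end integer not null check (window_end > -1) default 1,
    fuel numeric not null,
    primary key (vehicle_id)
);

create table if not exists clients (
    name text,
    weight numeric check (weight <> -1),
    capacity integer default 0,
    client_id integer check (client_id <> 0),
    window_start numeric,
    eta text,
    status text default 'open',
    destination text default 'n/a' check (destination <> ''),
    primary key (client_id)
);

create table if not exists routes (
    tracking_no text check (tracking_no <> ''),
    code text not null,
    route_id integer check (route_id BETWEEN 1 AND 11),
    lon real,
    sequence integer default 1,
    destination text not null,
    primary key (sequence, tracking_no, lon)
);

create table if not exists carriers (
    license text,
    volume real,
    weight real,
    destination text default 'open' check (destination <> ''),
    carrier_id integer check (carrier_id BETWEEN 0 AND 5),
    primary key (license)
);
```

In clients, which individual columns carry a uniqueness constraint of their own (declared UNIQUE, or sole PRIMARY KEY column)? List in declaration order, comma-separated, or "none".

client_id

- name: no UNIQUE or single-column PK constraint.
- weight: no UNIQUE or single-column PK constraint.
- capacity: no UNIQUE or single-column PK constraint.
- client_id: single-column PRIMARY KEY → unique.
- window_start: no UNIQUE or single-column PK constraint.
- eta: no UNIQUE or single-column PK constraint.
- status: no UNIQUE or single-column PK constraint.
- destination: no UNIQUE or single-column PK constraint.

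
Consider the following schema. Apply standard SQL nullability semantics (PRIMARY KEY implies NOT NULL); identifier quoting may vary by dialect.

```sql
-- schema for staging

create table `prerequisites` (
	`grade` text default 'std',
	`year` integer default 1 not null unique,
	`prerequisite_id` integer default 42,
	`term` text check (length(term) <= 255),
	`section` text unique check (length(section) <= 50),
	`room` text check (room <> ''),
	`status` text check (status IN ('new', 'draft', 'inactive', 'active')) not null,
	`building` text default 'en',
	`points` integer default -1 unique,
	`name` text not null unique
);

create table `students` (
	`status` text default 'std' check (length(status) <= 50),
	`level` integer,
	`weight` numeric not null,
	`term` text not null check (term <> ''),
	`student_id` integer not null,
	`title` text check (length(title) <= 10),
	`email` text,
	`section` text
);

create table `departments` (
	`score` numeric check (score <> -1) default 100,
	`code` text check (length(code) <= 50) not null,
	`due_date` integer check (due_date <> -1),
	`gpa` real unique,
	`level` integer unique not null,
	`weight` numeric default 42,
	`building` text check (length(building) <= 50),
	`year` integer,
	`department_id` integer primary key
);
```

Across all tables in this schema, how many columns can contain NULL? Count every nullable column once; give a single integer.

18

prerequisites: 7 nullable (grade, prerequisite_id, term, section, room, building, points — PK none and explicit NOT NULL columns excluded).
students: 5 nullable (status, level, title, email, section — PK none and explicit NOT NULL columns excluded).
departments: 6 nullable (score, due_date, gpa, weight, building, year — PK (department_id) and explicit NOT NULL columns excluded).
Total: 7 + 5 + 6 = 18.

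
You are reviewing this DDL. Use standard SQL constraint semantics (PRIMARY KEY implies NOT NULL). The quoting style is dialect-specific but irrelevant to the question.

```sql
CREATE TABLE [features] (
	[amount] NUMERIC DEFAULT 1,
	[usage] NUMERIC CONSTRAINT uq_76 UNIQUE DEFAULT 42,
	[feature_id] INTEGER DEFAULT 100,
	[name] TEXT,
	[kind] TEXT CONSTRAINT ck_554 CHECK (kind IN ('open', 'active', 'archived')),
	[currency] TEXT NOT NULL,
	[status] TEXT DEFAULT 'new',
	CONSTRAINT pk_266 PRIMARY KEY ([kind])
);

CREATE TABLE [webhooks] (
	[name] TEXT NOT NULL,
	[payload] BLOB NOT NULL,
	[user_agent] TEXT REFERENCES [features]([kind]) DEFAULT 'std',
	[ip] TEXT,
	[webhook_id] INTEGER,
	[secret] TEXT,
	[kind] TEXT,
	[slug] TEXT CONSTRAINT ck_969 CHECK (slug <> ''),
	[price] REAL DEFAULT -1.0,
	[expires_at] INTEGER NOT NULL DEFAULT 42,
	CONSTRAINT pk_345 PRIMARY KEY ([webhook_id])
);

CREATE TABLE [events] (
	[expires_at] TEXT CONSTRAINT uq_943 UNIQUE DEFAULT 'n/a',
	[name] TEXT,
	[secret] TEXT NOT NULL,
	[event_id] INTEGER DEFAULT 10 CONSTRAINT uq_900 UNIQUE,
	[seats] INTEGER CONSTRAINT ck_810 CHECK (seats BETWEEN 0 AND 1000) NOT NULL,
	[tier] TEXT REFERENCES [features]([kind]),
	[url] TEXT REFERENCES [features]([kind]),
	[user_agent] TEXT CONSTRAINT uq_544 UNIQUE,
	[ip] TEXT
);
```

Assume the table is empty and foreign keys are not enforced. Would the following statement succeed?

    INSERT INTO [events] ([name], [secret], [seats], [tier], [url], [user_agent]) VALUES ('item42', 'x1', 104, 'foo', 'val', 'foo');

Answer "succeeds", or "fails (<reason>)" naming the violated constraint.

NOT NULL columns: seats is supplied; secret is supplied.
CHECK constraints: 104 satisfies (seats BETWEEN 0 AND 1000).
No constraint is violated.

succeeds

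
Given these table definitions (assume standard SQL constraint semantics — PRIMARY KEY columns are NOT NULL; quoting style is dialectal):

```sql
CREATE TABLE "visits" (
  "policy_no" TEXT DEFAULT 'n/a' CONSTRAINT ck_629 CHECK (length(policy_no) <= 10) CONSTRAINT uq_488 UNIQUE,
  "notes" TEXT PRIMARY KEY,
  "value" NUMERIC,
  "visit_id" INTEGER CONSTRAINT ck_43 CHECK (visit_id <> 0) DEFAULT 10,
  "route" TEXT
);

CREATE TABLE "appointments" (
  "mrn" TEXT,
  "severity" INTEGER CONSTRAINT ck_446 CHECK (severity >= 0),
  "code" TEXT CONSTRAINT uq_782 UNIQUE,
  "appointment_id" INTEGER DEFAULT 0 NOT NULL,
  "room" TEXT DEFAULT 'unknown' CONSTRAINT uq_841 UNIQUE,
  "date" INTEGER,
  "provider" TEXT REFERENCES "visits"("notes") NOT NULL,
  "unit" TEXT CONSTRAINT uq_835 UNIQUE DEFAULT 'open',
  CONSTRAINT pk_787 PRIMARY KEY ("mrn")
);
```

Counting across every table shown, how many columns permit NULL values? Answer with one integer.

visits: 4 nullable (policy_no, value, visit_id, route — PK (notes) and explicit NOT NULL columns excluded).
appointments: 5 nullable (severity, code, room, date, unit — PK (mrn) and explicit NOT NULL columns excluded).
Total: 4 + 5 = 9.

9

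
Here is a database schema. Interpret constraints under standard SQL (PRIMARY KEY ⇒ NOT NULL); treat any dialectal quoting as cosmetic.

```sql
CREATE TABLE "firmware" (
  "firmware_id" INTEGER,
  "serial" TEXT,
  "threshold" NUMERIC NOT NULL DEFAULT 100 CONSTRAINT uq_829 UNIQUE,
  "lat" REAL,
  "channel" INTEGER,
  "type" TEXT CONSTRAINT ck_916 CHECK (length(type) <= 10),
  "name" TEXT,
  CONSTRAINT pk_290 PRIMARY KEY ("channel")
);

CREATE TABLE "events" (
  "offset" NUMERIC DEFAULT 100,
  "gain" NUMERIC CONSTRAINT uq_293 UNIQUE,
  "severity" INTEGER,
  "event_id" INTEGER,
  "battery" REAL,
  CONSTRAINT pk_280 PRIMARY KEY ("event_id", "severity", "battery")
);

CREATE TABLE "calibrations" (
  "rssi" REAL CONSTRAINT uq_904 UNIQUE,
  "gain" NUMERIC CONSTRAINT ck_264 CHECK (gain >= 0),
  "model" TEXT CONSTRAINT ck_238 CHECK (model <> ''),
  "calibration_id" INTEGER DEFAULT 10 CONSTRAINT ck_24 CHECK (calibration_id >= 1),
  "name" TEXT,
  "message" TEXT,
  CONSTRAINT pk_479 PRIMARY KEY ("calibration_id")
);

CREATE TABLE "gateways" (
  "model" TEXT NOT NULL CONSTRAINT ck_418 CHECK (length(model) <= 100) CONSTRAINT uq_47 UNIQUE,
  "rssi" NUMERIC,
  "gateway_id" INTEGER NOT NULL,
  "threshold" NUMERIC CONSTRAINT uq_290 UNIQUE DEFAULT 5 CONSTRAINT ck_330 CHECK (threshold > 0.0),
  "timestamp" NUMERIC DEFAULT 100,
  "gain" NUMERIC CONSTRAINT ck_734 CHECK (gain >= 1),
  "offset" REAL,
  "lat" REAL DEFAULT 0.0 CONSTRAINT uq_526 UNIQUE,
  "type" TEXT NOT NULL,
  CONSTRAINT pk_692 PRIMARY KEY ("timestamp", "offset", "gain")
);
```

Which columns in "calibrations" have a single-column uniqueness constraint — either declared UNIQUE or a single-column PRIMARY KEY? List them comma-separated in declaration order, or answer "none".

rssi, calibration_id

- rssi: declared UNIQUE → unique.
- gain: no UNIQUE or single-column PK constraint.
- model: no UNIQUE or single-column PK constraint.
- calibration_id: single-column PRIMARY KEY → unique.
- name: no UNIQUE or single-column PK constraint.
- message: no UNIQUE or single-column PK constraint.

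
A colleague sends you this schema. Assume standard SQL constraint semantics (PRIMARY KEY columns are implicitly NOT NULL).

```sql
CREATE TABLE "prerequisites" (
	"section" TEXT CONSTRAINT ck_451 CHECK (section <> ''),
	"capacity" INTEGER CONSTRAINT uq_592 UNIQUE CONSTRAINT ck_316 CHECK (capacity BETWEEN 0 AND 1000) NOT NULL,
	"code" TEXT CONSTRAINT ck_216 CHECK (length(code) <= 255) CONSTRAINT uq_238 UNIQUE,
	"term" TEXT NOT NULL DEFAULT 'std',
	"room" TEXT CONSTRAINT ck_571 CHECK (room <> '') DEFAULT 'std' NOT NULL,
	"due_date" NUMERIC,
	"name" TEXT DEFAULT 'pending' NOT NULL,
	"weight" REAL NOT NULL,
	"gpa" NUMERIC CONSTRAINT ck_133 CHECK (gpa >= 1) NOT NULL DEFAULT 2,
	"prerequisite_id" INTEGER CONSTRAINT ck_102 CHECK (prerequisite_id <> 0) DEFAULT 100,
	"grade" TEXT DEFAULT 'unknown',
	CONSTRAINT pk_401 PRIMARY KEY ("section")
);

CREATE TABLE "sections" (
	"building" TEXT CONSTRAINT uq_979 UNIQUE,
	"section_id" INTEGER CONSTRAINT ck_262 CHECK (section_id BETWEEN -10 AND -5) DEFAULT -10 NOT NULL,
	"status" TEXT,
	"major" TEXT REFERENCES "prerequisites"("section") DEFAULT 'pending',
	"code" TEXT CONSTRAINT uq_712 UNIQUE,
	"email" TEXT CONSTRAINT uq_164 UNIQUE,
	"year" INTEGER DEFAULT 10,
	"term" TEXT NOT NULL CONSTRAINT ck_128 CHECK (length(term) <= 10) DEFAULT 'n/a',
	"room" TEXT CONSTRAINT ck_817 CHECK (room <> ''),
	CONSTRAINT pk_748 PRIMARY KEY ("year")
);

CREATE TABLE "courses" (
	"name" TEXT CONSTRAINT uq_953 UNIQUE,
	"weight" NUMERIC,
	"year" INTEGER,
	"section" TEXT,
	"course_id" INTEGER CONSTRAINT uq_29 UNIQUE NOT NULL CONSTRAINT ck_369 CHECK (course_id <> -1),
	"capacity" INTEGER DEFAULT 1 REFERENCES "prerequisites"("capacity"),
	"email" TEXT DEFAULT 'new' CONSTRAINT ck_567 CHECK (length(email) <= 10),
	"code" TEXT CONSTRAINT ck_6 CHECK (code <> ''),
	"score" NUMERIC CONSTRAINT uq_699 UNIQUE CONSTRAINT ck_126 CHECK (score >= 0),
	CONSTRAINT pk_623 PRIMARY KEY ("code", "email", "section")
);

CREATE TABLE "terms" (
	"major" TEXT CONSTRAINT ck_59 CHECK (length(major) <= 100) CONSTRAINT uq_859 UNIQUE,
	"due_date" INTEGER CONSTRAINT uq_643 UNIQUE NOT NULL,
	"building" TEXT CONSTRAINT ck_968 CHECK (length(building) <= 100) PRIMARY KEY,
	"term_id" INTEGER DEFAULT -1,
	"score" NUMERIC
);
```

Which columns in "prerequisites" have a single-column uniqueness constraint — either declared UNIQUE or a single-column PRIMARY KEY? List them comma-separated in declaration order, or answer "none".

- section: single-column PRIMARY KEY → unique.
- capacity: declared UNIQUE → unique.
- code: declared UNIQUE → unique.
- term: no UNIQUE or single-column PK constraint.
- room: no UNIQUE or single-column PK constraint.
- due_date: no UNIQUE or single-column PK constraint.
- name: no UNIQUE or single-column PK constraint.
- weight: no UNIQUE or single-column PK constraint.
- gpa: no UNIQUE or single-column PK constraint.
- prerequisite_id: no UNIQUE or single-column PK constraint.
- grade: no UNIQUE or single-column PK constraint.

section, capacity, code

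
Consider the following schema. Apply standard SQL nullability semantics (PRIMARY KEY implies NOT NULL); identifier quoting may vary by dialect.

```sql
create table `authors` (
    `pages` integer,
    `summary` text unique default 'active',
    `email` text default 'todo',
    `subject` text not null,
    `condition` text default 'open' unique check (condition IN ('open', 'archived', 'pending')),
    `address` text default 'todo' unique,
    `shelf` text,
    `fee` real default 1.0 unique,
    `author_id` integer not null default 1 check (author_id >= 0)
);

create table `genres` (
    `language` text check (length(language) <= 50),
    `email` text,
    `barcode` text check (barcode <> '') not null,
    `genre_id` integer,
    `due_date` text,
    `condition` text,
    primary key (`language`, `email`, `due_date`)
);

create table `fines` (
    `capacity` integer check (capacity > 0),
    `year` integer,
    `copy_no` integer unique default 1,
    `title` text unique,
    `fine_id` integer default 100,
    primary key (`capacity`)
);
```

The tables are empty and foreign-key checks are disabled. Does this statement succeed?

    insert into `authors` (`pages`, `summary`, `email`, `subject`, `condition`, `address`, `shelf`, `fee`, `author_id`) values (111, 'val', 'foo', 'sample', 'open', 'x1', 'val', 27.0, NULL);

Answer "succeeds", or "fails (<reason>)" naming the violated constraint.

author_id is explicitly set to NULL, but author_id is declared NOT NULL.

fails (NOT NULL on author_id)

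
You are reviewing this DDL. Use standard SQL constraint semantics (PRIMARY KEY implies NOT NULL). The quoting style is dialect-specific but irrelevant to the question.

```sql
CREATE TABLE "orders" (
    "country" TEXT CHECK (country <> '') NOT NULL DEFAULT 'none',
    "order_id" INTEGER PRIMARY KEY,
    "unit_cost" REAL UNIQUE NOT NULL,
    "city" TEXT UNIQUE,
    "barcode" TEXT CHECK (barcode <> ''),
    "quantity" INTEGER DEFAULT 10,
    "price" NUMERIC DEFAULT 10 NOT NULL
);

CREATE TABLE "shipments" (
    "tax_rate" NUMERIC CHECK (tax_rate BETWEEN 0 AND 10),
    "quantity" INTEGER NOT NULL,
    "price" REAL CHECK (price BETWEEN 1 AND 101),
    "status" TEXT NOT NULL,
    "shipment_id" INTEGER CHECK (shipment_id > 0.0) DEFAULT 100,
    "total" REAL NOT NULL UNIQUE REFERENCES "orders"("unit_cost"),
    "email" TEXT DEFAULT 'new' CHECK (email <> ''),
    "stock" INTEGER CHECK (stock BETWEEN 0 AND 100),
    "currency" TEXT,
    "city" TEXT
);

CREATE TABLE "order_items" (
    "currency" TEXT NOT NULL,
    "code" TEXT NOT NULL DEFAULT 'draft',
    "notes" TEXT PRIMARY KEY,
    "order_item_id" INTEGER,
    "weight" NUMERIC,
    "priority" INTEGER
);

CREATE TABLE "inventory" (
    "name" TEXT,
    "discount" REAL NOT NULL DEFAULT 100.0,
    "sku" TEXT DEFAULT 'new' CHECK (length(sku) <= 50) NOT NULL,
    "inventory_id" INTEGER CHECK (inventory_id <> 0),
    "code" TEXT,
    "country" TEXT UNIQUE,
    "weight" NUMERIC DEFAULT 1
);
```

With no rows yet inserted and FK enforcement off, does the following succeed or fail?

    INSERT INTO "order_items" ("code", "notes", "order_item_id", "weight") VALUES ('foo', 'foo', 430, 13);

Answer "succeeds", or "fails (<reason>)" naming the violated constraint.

fails (NOT NULL on currency)

currency is omitted from the column list and has no DEFAULT, so it would receive NULL.
But currency is declared NOT NULL.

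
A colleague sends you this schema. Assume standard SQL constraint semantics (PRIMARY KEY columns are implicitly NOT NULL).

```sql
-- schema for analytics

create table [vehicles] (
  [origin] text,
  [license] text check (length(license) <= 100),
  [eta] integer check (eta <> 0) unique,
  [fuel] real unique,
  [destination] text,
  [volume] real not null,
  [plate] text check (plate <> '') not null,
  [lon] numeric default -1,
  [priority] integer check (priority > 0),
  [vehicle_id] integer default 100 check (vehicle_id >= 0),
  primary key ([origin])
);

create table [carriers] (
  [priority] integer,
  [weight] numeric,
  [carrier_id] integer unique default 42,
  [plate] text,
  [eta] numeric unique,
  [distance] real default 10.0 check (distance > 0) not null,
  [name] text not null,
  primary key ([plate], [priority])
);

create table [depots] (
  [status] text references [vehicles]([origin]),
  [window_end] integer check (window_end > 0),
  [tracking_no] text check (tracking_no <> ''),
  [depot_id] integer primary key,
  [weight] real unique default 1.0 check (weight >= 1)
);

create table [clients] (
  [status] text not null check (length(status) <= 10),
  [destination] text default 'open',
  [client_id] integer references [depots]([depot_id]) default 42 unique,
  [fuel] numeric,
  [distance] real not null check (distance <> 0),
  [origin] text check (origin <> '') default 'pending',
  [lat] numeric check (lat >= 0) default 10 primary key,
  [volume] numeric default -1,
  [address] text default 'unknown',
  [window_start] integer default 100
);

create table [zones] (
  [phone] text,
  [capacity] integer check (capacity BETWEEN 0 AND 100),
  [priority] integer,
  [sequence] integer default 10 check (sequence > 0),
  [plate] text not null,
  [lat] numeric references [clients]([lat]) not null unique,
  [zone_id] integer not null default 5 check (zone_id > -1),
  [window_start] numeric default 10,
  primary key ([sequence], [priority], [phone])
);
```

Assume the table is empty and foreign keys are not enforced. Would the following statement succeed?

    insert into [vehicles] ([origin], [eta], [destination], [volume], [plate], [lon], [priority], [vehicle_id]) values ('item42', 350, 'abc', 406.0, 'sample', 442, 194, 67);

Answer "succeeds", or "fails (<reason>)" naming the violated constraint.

NOT NULL columns: origin is supplied; plate is supplied; volume is supplied.
CHECK constraints: 350 satisfies (eta <> 0); 'sample' satisfies (plate <> ''); 194 satisfies (priority > 0); 67 satisfies (vehicle_id >= 0).
No constraint is violated.

succeeds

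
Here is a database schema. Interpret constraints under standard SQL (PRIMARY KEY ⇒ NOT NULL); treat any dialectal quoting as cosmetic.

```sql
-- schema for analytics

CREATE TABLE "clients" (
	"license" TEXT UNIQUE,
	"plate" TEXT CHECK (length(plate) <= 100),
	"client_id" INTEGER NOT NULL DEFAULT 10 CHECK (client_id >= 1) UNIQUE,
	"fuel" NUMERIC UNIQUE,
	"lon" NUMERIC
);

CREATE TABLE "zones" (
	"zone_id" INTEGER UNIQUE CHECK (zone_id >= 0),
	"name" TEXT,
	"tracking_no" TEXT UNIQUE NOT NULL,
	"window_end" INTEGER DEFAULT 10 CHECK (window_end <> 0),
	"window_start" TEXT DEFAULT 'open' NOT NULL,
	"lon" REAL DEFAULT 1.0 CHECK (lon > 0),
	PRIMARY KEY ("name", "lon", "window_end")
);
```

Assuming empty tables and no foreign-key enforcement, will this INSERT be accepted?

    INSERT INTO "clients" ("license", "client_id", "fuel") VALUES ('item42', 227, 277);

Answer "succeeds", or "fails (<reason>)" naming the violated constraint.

NOT NULL columns: client_id is supplied.
CHECK constraints: 227 satisfies (client_id >= 1).
No constraint is violated.

succeeds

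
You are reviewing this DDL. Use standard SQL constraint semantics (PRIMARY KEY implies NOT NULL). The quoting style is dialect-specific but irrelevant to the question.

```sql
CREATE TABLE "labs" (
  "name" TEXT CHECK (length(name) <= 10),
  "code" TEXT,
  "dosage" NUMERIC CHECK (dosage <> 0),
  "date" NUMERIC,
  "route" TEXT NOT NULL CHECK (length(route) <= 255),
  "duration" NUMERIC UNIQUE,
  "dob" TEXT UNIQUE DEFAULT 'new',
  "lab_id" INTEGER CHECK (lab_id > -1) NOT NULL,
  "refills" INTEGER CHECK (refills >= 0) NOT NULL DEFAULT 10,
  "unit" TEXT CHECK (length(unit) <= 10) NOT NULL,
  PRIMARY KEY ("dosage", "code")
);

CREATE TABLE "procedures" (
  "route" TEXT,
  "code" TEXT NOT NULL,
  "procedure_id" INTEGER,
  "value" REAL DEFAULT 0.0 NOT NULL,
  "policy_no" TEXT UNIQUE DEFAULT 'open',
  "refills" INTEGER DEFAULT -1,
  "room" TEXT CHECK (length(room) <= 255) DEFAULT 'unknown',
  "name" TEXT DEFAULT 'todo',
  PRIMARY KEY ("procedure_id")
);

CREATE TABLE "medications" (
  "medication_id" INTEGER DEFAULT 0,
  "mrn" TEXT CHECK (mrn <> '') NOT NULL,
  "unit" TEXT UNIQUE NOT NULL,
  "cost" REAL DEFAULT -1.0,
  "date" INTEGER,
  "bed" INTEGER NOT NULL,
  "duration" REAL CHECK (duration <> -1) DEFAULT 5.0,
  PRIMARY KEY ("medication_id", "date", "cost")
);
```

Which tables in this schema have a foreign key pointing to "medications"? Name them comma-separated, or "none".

No REFERENCES clause anywhere in the schema names medications.

none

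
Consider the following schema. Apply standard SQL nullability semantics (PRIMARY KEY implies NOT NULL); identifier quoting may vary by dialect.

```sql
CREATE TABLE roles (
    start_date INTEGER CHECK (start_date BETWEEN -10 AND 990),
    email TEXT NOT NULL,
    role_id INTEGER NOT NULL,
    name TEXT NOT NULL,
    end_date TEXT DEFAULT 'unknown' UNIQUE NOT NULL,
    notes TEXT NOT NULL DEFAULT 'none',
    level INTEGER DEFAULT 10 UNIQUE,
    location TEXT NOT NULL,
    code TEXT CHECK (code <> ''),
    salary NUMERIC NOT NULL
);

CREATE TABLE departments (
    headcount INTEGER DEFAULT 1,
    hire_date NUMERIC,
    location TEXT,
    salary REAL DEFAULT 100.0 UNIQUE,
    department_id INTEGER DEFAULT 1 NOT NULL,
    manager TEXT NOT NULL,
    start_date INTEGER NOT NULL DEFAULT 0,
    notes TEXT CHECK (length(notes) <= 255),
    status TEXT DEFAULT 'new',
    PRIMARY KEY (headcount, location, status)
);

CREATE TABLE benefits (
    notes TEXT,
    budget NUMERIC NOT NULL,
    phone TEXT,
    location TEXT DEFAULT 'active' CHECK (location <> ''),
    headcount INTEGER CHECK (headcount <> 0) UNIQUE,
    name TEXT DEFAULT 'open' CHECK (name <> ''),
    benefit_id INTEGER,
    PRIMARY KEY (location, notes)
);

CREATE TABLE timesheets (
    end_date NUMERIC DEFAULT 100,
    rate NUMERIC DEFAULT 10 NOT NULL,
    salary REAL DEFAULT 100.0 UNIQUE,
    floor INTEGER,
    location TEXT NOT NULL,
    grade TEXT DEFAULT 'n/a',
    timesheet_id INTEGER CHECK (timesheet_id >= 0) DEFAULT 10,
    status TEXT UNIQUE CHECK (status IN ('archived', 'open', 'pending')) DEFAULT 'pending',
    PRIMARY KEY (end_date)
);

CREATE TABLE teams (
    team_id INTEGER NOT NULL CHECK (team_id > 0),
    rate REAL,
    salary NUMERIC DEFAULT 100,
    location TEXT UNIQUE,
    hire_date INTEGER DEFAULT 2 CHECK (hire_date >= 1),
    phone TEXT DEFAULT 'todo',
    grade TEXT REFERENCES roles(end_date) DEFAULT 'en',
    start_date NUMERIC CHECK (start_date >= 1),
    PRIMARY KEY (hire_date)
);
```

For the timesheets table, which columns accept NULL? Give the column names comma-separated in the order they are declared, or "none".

salary, floor, grade, timesheet_id, status

- end_date: part of the PRIMARY KEY, which implies NOT NULL → not nullable.
- rate: declared NOT NULL → not nullable.
- salary: UNIQUE does not imply NOT NULL → nullable.
- floor: no NOT NULL constraint applies → nullable.
- location: declared NOT NULL → not nullable.
- grade: DEFAULT only fills an omitted column; an explicit NULL is still allowed → nullable.
- timesheet_id: CHECK does not forbid NULL (a CHECK constraint passes when its expression is NULL) → nullable.
- status: CHECK does not forbid NULL (a CHECK constraint passes when its expression is NULL) → nullable.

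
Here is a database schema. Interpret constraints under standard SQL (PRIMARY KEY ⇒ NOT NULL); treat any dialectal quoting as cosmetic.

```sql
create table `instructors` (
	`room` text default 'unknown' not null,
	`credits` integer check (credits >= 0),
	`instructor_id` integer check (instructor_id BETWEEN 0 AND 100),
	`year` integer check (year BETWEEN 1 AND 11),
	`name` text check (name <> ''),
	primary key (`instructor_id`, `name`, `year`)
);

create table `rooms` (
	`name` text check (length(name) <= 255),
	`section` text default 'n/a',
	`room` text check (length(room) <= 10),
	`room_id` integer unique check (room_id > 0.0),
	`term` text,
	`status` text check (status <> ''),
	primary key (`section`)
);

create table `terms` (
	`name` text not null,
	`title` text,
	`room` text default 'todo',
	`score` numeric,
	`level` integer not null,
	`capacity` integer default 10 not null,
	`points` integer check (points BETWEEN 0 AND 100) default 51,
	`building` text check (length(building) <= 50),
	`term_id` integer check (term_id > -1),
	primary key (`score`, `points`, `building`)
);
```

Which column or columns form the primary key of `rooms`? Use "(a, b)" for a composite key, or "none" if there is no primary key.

section is declared PRIMARY KEY as a table-level PRIMARY KEY clause.

section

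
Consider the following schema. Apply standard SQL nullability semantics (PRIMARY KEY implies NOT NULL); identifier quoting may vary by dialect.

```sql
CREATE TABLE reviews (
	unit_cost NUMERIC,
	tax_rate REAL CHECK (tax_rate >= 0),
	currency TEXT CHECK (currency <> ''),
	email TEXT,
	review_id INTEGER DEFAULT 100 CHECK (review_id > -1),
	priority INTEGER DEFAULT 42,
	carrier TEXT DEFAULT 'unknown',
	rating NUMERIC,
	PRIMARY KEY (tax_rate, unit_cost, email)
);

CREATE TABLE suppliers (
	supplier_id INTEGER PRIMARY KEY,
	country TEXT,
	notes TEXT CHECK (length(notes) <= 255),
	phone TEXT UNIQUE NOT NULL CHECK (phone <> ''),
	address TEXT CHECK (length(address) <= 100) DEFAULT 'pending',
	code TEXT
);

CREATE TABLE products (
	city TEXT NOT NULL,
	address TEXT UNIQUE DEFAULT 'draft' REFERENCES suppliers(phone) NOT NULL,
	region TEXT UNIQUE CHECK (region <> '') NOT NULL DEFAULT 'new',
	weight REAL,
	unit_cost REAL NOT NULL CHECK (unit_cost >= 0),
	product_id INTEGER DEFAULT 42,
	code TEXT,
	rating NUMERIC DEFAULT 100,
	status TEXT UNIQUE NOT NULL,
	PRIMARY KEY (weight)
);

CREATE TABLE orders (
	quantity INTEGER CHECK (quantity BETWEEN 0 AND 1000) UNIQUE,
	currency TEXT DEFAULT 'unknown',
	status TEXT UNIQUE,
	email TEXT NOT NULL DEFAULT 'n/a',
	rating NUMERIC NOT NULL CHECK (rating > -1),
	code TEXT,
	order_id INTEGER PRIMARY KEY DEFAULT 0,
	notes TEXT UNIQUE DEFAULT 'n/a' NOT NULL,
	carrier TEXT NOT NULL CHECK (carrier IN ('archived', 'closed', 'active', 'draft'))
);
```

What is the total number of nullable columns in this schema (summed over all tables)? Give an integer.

16

reviews: 5 nullable (currency, review_id, priority, carrier, rating — PK (tax_rate, unit_cost, email) and explicit NOT NULL columns excluded).
suppliers: 4 nullable (country, notes, address, code — PK (supplier_id) and explicit NOT NULL columns excluded).
products: 3 nullable (product_id, code, rating — PK (weight) and explicit NOT NULL columns excluded).
orders: 4 nullable (quantity, currency, status, code — PK (order_id) and explicit NOT NULL columns excluded).
Total: 5 + 4 + 3 + 4 = 16.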